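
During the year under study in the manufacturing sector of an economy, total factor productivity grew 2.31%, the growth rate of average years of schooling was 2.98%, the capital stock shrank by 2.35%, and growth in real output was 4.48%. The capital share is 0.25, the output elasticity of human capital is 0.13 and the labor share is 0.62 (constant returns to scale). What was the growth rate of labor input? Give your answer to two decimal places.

3.82%

Labor's share = 1 − 0.25 − 0.13 = 0.62.
gY = gA + 0.25×(-2.35) + 0.13×2.98 + 0.62×g.
0.62×g = 4.48 − 2.31 + 0.2001 = 2.3701.
g = 2.3701 / 0.62 = 3.8227%.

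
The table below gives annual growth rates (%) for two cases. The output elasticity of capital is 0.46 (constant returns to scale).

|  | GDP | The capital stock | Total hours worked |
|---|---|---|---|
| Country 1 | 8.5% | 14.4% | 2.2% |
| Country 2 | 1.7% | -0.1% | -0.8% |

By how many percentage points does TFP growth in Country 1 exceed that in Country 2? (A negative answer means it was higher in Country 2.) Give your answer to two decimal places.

-1.49 percentage points

Labor's share = 1 − 0.46 = 0.54.
Country 1: TFP = 8.5 − 6.624 − 1.188 = 0.688%.
Country 2: TFP = 1.7 + 0.046 + 0.432 = 2.178%.
Difference = 0.688 − (2.178) = -1.49 pp.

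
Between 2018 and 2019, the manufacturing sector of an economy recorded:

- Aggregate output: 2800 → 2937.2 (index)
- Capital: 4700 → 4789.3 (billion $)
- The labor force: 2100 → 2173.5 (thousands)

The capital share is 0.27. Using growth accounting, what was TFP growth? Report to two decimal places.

Aggregate output growth = (2937.2 − 2800) / 2800 = 4.9%.
Capital growth = (4789.3 − 4700) / 4700 = 1.9%.
The labor force growth = (2173.5 − 2100) / 2100 = 3.5%.
Labor's share = 1 − 0.27 = 0.73.
Capital: 0.27 × 1.9 = 0.513 pp.
The labor force: 0.73 × 3.5 = 2.555 pp.
TFP growth = 4.9 − 3.068 = 1.832%.

TFP growth was 1.83%.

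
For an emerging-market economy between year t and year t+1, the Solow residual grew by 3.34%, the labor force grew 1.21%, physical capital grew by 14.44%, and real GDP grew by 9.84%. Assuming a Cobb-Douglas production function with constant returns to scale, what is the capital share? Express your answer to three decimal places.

α = 0.400

gY = gA + α·gK + (1−α)·gL, so gY − gA − gL = α(gK − gL).
9.84 − 3.34 − 1.21 = α × (14.44 − 1.21).
5.29 = 13.23 α, so α = 0.39985.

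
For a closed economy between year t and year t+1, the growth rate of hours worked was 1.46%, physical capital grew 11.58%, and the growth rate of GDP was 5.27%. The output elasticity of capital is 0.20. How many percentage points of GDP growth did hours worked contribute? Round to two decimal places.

1.17 pp

Labor's share = 1 − 0.2 = 0.8.
Contribution = share × growth = 0.8 × 1.46 = 1.168 pp.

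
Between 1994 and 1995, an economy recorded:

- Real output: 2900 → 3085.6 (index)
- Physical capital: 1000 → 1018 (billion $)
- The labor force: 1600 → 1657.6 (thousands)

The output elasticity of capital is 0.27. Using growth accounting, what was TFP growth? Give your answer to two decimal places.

TFP growth was 3.29%.

Real output growth = (3085.6 − 2900) / 2900 = 6.4%.
Physical capital growth = (1018 − 1000) / 1000 = 1.8%.
The labor force growth = (1657.6 − 1600) / 1600 = 3.6%.
Labor's share = 1 − 0.27 = 0.73.
Physical capital: 0.27 × 1.8 = 0.486 pp.
The labor force: 0.73 × 3.6 = 2.628 pp.
TFP growth = 6.4 − 3.114 = 3.286%.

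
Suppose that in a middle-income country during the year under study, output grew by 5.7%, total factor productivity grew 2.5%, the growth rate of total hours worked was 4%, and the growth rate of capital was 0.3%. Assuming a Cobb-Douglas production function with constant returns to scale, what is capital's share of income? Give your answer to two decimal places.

gY = gA + α·gK + (1−α)·gL, so gY − gA − gL = α(gK − gL).
5.7 − 2.5 − 4 = α × (0.3 − 4).
-0.8 = -3.7 α, so α = 0.2162.

α = 0.22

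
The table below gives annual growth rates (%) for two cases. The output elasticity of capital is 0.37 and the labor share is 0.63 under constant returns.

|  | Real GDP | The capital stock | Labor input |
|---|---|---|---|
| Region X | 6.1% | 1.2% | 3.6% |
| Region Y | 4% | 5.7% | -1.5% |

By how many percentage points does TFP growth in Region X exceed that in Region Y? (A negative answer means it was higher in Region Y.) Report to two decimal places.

Labor's share = 1 − 0.37 = 0.63.
Region X: TFP = 6.1 − 0.444 − 2.268 = 3.388%.
Region Y: TFP = 4 − 2.109 + 0.945 = 2.836%.
Difference = 3.388 − (2.836) = 0.552 pp.

0.55 percentage points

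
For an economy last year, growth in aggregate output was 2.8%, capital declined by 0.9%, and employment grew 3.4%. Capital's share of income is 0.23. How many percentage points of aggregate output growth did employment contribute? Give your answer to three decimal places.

Labor's share = 1 − 0.23 = 0.77.
Contribution = share × growth = 0.77 × 3.4 = 2.618 pp.

2.618 percentage points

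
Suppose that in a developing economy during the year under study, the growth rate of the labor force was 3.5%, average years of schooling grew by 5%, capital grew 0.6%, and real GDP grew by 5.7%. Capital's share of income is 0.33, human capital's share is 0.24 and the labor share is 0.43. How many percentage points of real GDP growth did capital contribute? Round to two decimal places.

Contribution = share × growth = 0.33 × 0.6 = 0.198 pp.

0.20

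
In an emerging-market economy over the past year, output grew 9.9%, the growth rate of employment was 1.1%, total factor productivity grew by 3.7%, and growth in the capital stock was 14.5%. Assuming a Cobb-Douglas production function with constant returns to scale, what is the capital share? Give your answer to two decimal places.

0.38

gY = gA + α·gK + (1−α)·gL, so gY − gA − gL = α(gK − gL).
9.9 − 3.7 − 1.1 = α × (14.5 − 1.1).
5.1 = 13.4 α, so α = 0.3806.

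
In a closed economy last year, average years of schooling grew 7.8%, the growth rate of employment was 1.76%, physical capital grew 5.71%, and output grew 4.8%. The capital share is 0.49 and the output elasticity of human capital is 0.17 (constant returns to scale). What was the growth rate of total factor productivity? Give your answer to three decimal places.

Labor's share = 1 − 0.49 − 0.17 = 0.34.
Physical capital: 0.49 × 5.71 = 2.7979 pp.
Average years of schooling: 0.17 × 7.8 = 1.326 pp.
Employment: 0.34 × 1.76 = 0.5984 pp.
TFP growth = 4.8 − 4.7223 = 0.0777%.

0.078%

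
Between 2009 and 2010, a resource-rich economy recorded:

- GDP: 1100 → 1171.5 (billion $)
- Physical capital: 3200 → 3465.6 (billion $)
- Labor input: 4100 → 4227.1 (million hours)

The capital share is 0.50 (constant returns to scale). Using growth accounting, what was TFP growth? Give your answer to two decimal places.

GDP growth = (1171.5 − 1100) / 1100 = 6.5%.
Physical capital growth = (3465.6 − 3200) / 3200 = 8.3%.
Labor input growth = (4227.1 − 4100) / 4100 = 3.1%.
Labor's share = 1 − 0.5 = 0.5.
Physical capital: 0.5 × 8.3 = 4.15 pp.
Labor input: 0.5 × 3.1 = 1.55 pp.
TFP growth = 6.5 − 5.7 = 0.8%.

TFP grew 0.80%.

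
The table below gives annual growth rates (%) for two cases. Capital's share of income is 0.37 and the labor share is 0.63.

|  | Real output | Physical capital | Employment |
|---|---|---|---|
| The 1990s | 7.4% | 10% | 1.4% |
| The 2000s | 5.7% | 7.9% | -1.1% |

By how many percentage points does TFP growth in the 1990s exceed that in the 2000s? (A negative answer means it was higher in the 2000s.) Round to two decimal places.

-0.65 percentage points

Labor's share = 1 − 0.37 = 0.63.
The 1990s: TFP = 7.4 − 3.7 − 0.882 = 2.818%.
The 2000s: TFP = 5.7 − 2.923 + 0.693 = 3.47%.
Difference = 2.818 − (3.47) = -0.652 pp.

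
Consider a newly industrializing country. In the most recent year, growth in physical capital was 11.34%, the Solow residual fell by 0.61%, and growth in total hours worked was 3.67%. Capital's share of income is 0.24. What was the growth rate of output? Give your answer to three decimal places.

Labor's share = 1 − 0.24 = 0.76.
Physical capital: 0.24 × 11.34 = 2.7216 pp.
Total hours worked: 0.76 × 3.67 = 2.7892 pp.
Output growth = -0.61 + 5.5108 = 4.9008%.

Output growth was 4.901%.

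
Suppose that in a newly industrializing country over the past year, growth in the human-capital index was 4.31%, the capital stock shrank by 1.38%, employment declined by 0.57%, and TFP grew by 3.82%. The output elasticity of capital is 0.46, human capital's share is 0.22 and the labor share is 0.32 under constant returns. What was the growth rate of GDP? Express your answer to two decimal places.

Labor's share = 1 − 0.46 − 0.22 = 0.32.
The capital stock: 0.46 × (-1.38) = -0.6348 pp.
The human-capital index: 0.22 × 4.31 = 0.9482 pp.
Employment: 0.32 × (-0.57) = -0.1824 pp.
Output growth = 3.82 + 0.131 = 3.951%.

3.95%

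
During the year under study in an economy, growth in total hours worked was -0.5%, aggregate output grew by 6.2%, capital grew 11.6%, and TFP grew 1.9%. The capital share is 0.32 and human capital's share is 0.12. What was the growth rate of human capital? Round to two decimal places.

Human capital grew 7.23%.

Labor's share = 1 − 0.32 − 0.12 = 0.56.
gY = gA + 0.32×11.6 + 0.56×(-0.5) + 0.12×g.
0.12×g = 6.2 − 1.9 − 3.432 = 0.868.
g = 0.868 / 0.12 = 7.2333%.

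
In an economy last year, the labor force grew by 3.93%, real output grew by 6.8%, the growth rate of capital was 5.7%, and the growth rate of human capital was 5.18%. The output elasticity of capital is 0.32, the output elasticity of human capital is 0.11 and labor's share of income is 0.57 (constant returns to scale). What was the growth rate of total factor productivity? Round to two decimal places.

Labor's share = 1 − 0.32 − 0.11 = 0.57.
Capital: 0.32 × 5.7 = 1.824 pp.
Human capital: 0.11 × 5.18 = 0.5698 pp.
The labor force: 0.57 × 3.93 = 2.2401 pp.
TFP growth = 6.8 − 4.6339 = 2.1661%.

2.17%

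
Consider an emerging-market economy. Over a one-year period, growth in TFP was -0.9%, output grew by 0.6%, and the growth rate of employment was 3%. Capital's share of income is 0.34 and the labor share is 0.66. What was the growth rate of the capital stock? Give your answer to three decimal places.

Labor's share = 1 − 0.34 = 0.66.
gY = gA + 0.66×3 + 0.34×g.
0.34×g = 0.6 + 0.9 − 1.98 = -0.48.
g = -0.48 / 0.34 = -1.41176%.

-1.412%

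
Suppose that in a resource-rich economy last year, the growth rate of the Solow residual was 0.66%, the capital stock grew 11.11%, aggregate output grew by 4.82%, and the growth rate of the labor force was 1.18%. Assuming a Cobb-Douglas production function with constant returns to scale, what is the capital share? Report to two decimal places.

0.30

gY = gA + α·gK + (1−α)·gL, so gY − gA − gL = α(gK − gL).
4.82 − 0.66 − 1.18 = α × (11.11 − 1.18).
2.98 = 9.93 α, so α = 0.3001.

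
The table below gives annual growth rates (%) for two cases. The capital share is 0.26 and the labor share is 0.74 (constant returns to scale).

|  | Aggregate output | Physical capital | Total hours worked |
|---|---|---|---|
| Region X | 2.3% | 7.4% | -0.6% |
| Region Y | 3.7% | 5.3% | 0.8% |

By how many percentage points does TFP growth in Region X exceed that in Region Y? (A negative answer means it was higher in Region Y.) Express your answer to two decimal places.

-0.91 percentage points

Labor's share = 1 − 0.26 = 0.74.
Region X: TFP = 2.3 − 1.924 + 0.444 = 0.82%.
Region Y: TFP = 3.7 − 1.378 − 0.592 = 1.73%.
Difference = 0.82 − (1.73) = -0.91 pp.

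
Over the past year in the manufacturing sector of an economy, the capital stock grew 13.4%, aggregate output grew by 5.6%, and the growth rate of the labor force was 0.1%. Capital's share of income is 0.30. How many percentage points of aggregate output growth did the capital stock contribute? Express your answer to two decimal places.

Contribution = share × growth = 0.3 × 13.4 = 4.02 pp.

4.02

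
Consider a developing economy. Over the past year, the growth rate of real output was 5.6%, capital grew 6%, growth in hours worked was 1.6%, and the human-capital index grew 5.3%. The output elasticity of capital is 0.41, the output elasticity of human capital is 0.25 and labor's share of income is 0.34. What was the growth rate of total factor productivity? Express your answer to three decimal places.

1.271%

Labor's share = 1 − 0.41 − 0.25 = 0.34.
Capital: 0.41 × 6 = 2.46 pp.
The human-capital index: 0.25 × 5.3 = 1.325 pp.
Hours worked: 0.34 × 1.6 = 0.544 pp.
TFP growth = 5.6 − 4.329 = 1.271%.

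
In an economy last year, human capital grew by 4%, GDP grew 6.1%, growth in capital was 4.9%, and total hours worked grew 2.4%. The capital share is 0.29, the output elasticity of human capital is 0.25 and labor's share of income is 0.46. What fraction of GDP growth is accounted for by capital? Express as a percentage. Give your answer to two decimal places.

Capital accounted for 23.30% of growth.

Capital contributed 0.29 × 4.9 = 1.421 pp.
Share of growth = 1.421 / 6.1 × 100 = 23.2951%.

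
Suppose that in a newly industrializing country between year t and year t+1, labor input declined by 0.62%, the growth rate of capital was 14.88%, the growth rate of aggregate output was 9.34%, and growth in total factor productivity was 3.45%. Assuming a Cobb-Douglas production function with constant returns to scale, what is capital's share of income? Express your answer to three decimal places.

gY = gA + α·gK + (1−α)·gL, so gY − gA − gL = α(gK − gL).
9.34 − 3.45 + 0.62 = α × (14.88 − (-0.62)).
6.51 = 15.5 α, so α = 0.42.

Capital's share of income is 0.420.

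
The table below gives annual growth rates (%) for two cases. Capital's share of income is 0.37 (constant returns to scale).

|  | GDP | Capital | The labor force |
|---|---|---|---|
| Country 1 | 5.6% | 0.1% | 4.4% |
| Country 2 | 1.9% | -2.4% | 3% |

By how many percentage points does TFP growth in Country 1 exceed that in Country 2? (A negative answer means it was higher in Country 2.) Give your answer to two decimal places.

1.89 percentage points

Labor's share = 1 − 0.37 = 0.63.
Country 1: TFP = 5.6 − 0.037 − 2.772 = 2.791%.
Country 2: TFP = 1.9 + 0.888 − 1.89 = 0.898%.
Difference = 2.791 − (0.898) = 1.893 pp.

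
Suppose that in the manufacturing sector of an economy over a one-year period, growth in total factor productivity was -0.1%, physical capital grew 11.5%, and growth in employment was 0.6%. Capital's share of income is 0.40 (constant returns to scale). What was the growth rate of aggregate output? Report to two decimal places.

Labor's share = 1 − 0.4 = 0.6.
Physical capital: 0.4 × 11.5 = 4.6 pp.
Employment: 0.6 × 0.6 = 0.36 pp.
Output growth = -0.1 + 4.96 = 4.86%.

4.86%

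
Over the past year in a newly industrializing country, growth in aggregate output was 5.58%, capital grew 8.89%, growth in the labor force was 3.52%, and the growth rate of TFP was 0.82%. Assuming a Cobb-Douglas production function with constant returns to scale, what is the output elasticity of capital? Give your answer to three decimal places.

α = 0.231

gY = gA + α·gK + (1−α)·gL, so gY − gA − gL = α(gK − gL).
5.58 − 0.82 − 3.52 = α × (8.89 − 3.52).
1.24 = 5.37 α, so α = 0.23091.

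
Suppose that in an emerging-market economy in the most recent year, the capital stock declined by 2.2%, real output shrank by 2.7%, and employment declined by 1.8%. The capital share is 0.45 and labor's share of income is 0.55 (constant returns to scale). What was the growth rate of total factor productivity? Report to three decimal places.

-0.720%

Labor's share = 1 − 0.45 = 0.55.
The capital stock: 0.45 × (-2.2) = -0.99 pp.
Employment: 0.55 × (-1.8) = -0.99 pp.
TFP growth = -2.7 + 1.98 = -0.72%.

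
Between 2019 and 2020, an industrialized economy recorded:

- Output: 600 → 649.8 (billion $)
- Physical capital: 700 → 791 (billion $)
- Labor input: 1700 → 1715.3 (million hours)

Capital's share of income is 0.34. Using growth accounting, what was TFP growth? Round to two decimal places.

Output growth = (649.8 − 600) / 600 = 8.3%.
Physical capital growth = (791 − 700) / 700 = 13%.
Labor input growth = (1715.3 − 1700) / 1700 = 0.9%.
Labor's share = 1 − 0.34 = 0.66.
Physical capital: 0.34 × 13 = 4.42 pp.
Labor input: 0.66 × 0.9 = 0.594 pp.
TFP growth = 8.3 − 5.014 = 3.286%.

TFP grew 3.29%.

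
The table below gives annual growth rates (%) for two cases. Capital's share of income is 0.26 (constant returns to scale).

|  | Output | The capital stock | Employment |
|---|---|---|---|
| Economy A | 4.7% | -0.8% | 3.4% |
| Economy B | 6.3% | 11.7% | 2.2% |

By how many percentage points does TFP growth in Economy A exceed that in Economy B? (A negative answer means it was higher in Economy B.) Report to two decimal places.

Labor's share = 1 − 0.26 = 0.74.
Economy A: TFP = 4.7 + 0.208 − 2.516 = 2.392%.
Economy B: TFP = 6.3 − 3.042 − 1.628 = 1.63%.
Difference = 2.392 − (1.63) = 0.762 pp.

0.76 percentage points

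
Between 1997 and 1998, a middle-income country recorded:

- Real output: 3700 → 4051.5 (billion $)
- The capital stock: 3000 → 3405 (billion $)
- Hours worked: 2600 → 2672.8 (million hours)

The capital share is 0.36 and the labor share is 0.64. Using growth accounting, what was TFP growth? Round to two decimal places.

TFP growth was 2.85%.

Real output growth = (4051.5 − 3700) / 3700 = 9.5%.
The capital stock growth = (3405 − 3000) / 3000 = 13.5%.
Hours worked growth = (2672.8 − 2600) / 2600 = 2.8%.
Labor's share = 1 − 0.36 = 0.64.
The capital stock: 0.36 × 13.5 = 4.86 pp.
Hours worked: 0.64 × 2.8 = 1.792 pp.
TFP growth = 9.5 − 6.652 = 2.848%.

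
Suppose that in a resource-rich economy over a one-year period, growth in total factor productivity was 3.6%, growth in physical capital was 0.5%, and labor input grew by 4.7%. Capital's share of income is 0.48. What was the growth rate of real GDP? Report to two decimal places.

Labor's share = 1 − 0.48 = 0.52.
Physical capital: 0.48 × 0.5 = 0.24 pp.
Labor input: 0.52 × 4.7 = 2.444 pp.
Output growth = 3.6 + 2.684 = 6.284%.

Real GDP growth was 6.28%.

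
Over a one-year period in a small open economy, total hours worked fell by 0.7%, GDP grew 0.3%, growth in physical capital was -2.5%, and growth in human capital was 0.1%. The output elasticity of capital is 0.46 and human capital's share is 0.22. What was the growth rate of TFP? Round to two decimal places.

Labor's share = 1 − 0.46 − 0.22 = 0.32.
Physical capital: 0.46 × (-2.5) = -1.15 pp.
Human capital: 0.22 × 0.1 = 0.022 pp.
Total hours worked: 0.32 × (-0.7) = -0.224 pp.
TFP growth = 0.3 + 1.352 = 1.652%.

TFP growth was 1.65%.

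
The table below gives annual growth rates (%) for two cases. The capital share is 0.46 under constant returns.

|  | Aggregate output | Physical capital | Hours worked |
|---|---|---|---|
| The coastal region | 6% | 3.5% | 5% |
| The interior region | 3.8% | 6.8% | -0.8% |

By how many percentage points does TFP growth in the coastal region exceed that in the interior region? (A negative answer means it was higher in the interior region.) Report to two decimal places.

Labor's share = 1 − 0.46 = 0.54.
The coastal region: TFP = 6 − 1.61 − 2.7 = 1.69%.
The interior region: TFP = 3.8 − 3.128 + 0.432 = 1.104%.
Difference = 1.69 − (1.104) = 0.586 pp.

0.59 percentage points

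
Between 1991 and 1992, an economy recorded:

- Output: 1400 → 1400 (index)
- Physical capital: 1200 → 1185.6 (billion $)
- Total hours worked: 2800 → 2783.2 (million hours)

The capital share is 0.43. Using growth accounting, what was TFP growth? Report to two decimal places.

0.86%

Output growth = (1400 − 1400) / 1400 = 0%.
Physical capital growth = (1185.6 − 1200) / 1200 = -1.2%.
Total hours worked growth = (2783.2 − 2800) / 2800 = -0.6%.
Labor's share = 1 − 0.43 = 0.57.
Physical capital: 0.43 × (-1.2) = -0.516 pp.
Total hours worked: 0.57 × (-0.6) = -0.342 pp.
TFP growth = 0 + 0.858 = 0.858%.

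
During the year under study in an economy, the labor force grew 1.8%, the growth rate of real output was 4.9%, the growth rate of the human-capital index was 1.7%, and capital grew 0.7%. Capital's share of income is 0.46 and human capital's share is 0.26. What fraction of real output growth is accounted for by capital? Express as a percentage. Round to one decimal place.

Capital accounted for 6.6% of growth.

Capital contributed 0.46 × 0.7 = 0.322 pp.
Share of growth = 0.322 / 4.9 × 100 = 6.571%.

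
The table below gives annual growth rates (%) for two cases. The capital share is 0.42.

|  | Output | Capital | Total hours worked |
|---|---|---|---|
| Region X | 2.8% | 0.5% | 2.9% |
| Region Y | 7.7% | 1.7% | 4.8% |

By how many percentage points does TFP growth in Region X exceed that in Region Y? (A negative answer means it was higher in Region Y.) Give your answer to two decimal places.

-3.29 percentage points

Labor's share = 1 − 0.42 = 0.58.
Region X: TFP = 2.8 − 0.21 − 1.682 = 0.908%.
Region Y: TFP = 7.7 − 0.714 − 2.784 = 4.202%.
Difference = 0.908 − (4.202) = -3.294 pp.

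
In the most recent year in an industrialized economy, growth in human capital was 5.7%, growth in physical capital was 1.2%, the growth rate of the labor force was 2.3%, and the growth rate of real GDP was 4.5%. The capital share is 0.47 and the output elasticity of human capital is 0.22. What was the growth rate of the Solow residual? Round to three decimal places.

The Solow residual grew 1.969%.

Labor's share = 1 − 0.47 − 0.22 = 0.31.
Physical capital: 0.47 × 1.2 = 0.564 pp.
Human capital: 0.22 × 5.7 = 1.254 pp.
The labor force: 0.31 × 2.3 = 0.713 pp.
TFP growth = 4.5 − 2.531 = 1.969%.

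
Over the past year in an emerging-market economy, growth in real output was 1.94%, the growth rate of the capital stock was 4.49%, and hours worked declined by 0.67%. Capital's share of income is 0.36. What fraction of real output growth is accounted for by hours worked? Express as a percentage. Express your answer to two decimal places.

Labor's share = 1 − 0.36 = 0.64.
Hours worked contributed 0.64 × (-0.67) = -0.4288 pp.
Share of growth = -0.4288 / 1.94 × 100 = -22.1031%.

-22.10%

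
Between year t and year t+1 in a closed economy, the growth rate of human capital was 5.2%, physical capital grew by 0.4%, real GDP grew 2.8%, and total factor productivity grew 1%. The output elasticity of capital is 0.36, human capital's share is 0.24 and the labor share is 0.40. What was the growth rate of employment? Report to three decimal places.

Labor's share = 1 − 0.36 − 0.24 = 0.4.
gY = gA + 0.36×0.4 + 0.24×5.2 + 0.4×g.
0.4×g = 2.8 − 1 − 1.392 = 0.408.
g = 0.408 / 0.4 = 1.02%.

1.020%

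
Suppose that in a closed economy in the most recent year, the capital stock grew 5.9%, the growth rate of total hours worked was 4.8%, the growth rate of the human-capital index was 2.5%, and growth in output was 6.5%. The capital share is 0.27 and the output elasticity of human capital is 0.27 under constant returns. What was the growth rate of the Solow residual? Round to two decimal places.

Labor's share = 1 − 0.27 − 0.27 = 0.46.
The capital stock: 0.27 × 5.9 = 1.593 pp.
The human-capital index: 0.27 × 2.5 = 0.675 pp.
Total hours worked: 0.46 × 4.8 = 2.208 pp.
TFP growth = 6.5 − 4.476 = 2.024%.

2.02%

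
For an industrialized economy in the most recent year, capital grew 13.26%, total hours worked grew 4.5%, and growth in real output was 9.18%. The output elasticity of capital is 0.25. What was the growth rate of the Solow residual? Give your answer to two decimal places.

Labor's share = 1 − 0.25 = 0.75.
Capital: 0.25 × 13.26 = 3.315 pp.
Total hours worked: 0.75 × 4.5 = 3.375 pp.
TFP growth = 9.18 − 6.69 = 2.49%.

The Solow residual grew 2.49%.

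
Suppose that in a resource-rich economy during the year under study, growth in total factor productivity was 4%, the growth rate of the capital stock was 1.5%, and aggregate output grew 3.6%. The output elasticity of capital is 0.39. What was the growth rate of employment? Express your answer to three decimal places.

Labor's share = 1 − 0.39 = 0.61.
gY = gA + 0.39×1.5 + 0.61×g.
0.61×g = 3.6 − 4 − 0.585 = -0.985.
g = -0.985 / 0.61 = -1.61475%.

-1.615%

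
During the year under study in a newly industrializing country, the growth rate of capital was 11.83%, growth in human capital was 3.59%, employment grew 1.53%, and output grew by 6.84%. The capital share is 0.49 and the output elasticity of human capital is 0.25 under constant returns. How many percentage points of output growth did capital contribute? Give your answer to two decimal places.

5.80 percentage points

Contribution = share × growth = 0.49 × 11.83 = 5.7967 pp.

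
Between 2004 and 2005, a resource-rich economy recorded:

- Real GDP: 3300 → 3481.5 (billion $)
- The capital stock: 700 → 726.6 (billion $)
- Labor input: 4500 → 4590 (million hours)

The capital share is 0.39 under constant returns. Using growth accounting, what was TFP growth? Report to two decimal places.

2.80%

Real GDP growth = (3481.5 − 3300) / 3300 = 5.5%.
The capital stock growth = (726.6 − 700) / 700 = 3.8%.
Labor input growth = (4590 − 4500) / 4500 = 2%.
Labor's share = 1 − 0.39 = 0.61.
The capital stock: 0.39 × 3.8 = 1.482 pp.
Labor input: 0.61 × 2 = 1.22 pp.
TFP growth = 5.5 − 2.702 = 2.798%.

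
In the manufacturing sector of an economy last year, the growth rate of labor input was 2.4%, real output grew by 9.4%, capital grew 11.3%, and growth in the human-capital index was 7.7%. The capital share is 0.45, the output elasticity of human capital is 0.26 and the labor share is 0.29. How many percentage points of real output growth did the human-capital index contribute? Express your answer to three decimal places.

Contribution = share × growth = 0.26 × 7.7 = 2.002 pp.

2.002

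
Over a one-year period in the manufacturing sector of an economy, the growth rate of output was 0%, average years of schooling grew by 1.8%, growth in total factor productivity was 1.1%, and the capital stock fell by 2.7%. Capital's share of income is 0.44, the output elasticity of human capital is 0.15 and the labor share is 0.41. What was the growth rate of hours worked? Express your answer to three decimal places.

Labor's share = 1 − 0.44 − 0.15 = 0.41.
gY = gA + 0.44×(-2.7) + 0.15×1.8 + 0.41×g.
0.41×g = 0 − 1.1 + 0.918 = -0.182.
g = -0.182 / 0.41 = -0.4439%.

-0.444%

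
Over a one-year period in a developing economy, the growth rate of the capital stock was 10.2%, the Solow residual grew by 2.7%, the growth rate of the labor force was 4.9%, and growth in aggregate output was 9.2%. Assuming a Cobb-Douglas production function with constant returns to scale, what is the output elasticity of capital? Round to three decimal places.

The output elasticity of capital is 0.302.

gY = gA + α·gK + (1−α)·gL, so gY − gA − gL = α(gK − gL).
9.2 − 2.7 − 4.9 = α × (10.2 − 4.9).
1.6 = 5.3 α, so α = 0.30189.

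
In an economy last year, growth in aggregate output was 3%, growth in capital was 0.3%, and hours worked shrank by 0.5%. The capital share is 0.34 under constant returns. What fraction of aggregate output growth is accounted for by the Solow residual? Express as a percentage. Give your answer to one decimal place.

Labor's share = 1 − 0.34 = 0.66.
Capital: 0.34 × 0.3 = 0.102 pp.
Hours worked: 0.66 × (-0.5) = -0.33 pp.
TFP growth = 3 + 0.228 = 3.228%.
TFP share of growth = 3.228 / 3 × 100 = 107.6%.

The Solow residual accounted for 107.6% of growth.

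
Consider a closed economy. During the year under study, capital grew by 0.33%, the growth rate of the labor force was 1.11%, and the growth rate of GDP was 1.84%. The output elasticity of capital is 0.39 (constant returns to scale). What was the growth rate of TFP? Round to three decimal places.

1.034%

Labor's share = 1 − 0.39 = 0.61.
Capital: 0.39 × 0.33 = 0.1287 pp.
The labor force: 0.61 × 1.11 = 0.6771 pp.
TFP growth = 1.84 − 0.8058 = 1.0342%.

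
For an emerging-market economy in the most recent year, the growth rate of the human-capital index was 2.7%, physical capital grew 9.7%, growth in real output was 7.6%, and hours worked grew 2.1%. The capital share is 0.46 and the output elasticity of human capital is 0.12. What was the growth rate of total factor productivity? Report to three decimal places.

Total factor productivity growth was 1.932%.

Labor's share = 1 − 0.46 − 0.12 = 0.42.
Physical capital: 0.46 × 9.7 = 4.462 pp.
The human-capital index: 0.12 × 2.7 = 0.324 pp.
Hours worked: 0.42 × 2.1 = 0.882 pp.
TFP growth = 7.6 − 5.668 = 1.932%.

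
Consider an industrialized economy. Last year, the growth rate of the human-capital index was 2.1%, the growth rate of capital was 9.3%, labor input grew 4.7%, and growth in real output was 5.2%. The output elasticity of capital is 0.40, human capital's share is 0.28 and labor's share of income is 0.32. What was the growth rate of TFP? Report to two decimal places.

Labor's share = 1 − 0.4 − 0.28 = 0.32.
Capital: 0.4 × 9.3 = 3.72 pp.
The human-capital index: 0.28 × 2.1 = 0.588 pp.
Labor input: 0.32 × 4.7 = 1.504 pp.
TFP growth = 5.2 − 5.812 = -0.612%.

-0.61%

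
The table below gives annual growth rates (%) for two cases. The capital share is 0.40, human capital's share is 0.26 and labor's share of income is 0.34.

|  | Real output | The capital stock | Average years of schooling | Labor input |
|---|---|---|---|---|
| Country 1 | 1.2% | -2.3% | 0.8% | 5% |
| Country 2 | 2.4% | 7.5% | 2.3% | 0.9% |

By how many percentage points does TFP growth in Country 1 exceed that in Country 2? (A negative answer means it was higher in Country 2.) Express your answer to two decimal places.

1.72 percentage points

Labor's share = 1 − 0.4 − 0.26 = 0.34.
Country 1: TFP = 1.2 + 0.92 − 0.208 − 1.7 = 0.212%.
Country 2: TFP = 2.4 − 3 − 0.598 − 0.306 = -1.504%.
Difference = 0.212 − (-1.504) = 1.716 pp.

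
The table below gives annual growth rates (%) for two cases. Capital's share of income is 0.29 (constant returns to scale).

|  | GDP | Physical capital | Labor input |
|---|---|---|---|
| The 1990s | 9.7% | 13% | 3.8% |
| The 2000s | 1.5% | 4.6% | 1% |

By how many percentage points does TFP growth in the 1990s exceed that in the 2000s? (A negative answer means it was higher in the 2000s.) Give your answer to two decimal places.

3.78 percentage points

Labor's share = 1 − 0.29 = 0.71.
The 1990s: TFP = 9.7 − 3.77 − 2.698 = 3.232%.
The 2000s: TFP = 1.5 − 1.334 − 0.71 = -0.544%.
Difference = 3.232 − (-0.544) = 3.776 pp.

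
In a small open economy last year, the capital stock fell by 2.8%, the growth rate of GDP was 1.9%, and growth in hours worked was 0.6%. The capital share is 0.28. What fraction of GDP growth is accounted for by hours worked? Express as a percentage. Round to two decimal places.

Hours worked accounted for 22.74% of growth.

Labor's share = 1 − 0.28 = 0.72.
Hours worked contributed 0.72 × 0.6 = 0.432 pp.
Share of growth = 0.432 / 1.9 × 100 = 22.7368%.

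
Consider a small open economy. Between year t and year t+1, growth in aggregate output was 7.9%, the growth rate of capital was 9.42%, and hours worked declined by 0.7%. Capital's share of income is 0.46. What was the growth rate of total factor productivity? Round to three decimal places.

Labor's share = 1 − 0.46 = 0.54.
Capital: 0.46 × 9.42 = 4.3332 pp.
Hours worked: 0.54 × (-0.7) = -0.378 pp.
TFP growth = 7.9 − 3.9552 = 3.9448%.

3.945%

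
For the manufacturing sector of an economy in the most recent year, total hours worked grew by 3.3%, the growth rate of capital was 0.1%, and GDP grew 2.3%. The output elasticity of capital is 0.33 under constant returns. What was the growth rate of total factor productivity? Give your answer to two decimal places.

0.06%

Labor's share = 1 − 0.33 = 0.67.
Capital: 0.33 × 0.1 = 0.033 pp.
Total hours worked: 0.67 × 3.3 = 2.211 pp.
TFP growth = 2.3 − 2.244 = 0.056%.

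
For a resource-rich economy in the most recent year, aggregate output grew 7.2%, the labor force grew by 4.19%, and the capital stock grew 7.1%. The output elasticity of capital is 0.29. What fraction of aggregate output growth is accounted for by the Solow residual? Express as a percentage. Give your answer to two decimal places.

Labor's share = 1 − 0.29 = 0.71.
The capital stock: 0.29 × 7.1 = 2.059 pp.
The labor force: 0.71 × 4.19 = 2.9749 pp.
TFP growth = 7.2 − 5.0339 = 2.1661%.
TFP share of growth = 2.1661 / 7.2 × 100 = 30.0847%.

30.08%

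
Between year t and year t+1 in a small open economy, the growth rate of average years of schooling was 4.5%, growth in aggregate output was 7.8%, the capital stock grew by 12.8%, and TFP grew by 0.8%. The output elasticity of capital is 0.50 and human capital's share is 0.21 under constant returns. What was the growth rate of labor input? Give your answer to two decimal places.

-1.19%

Labor's share = 1 − 0.5 − 0.21 = 0.29.
gY = gA + 0.5×12.8 + 0.21×4.5 + 0.29×g.
0.29×g = 7.8 − 0.8 − 7.345 = -0.345.
g = -0.345 / 0.29 = -1.1897%.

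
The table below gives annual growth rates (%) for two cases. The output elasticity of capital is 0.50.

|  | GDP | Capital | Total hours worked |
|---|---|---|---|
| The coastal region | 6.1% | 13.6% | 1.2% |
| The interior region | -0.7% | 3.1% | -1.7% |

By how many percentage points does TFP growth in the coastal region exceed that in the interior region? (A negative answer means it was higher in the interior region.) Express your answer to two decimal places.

0.10 percentage points

Labor's share = 1 − 0.5 = 0.5.
The coastal region: TFP = 6.1 − 6.8 − 0.6 = -1.3%.
The interior region: TFP = -0.7 − 1.55 + 0.85 = -1.4%.
Difference = -1.3 − (-1.4) = 0.1 pp.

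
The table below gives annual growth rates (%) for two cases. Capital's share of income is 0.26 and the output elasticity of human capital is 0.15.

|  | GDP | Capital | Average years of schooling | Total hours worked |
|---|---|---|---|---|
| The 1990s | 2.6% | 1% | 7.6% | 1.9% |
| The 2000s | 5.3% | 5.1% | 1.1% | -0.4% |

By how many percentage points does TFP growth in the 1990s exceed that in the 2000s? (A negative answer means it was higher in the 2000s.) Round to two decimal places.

Labor's share = 1 − 0.26 − 0.15 = 0.59.
The 1990s: TFP = 2.6 − 0.26 − 1.14 − 1.121 = 0.079%.
The 2000s: TFP = 5.3 − 1.326 − 0.165 + 0.236 = 4.045%.
Difference = 0.079 − (4.045) = -3.966 pp.

-3.97 percentage points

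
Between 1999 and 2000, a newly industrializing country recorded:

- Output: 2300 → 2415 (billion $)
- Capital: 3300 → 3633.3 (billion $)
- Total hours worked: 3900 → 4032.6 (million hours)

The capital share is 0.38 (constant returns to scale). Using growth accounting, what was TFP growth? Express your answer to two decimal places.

-0.95%

Output growth = (2415 − 2300) / 2300 = 5%.
Capital growth = (3633.3 − 3300) / 3300 = 10.1%.
Total hours worked growth = (4032.6 − 3900) / 3900 = 3.4%.
Labor's share = 1 − 0.38 = 0.62.
Capital: 0.38 × 10.1 = 3.838 pp.
Total hours worked: 0.62 × 3.4 = 2.108 pp.
TFP growth = 5 − 5.946 = -0.946%.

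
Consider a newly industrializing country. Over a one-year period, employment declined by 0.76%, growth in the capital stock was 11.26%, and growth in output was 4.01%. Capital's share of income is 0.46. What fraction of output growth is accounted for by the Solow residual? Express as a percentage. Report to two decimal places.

Labor's share = 1 − 0.46 = 0.54.
The capital stock: 0.46 × 11.26 = 5.1796 pp.
Employment: 0.54 × (-0.76) = -0.4104 pp.
TFP growth = 4.01 − 4.7692 = -0.7592%.
TFP share of growth = -0.7592 / 4.01 × 100 = -18.9327%.

-18.93%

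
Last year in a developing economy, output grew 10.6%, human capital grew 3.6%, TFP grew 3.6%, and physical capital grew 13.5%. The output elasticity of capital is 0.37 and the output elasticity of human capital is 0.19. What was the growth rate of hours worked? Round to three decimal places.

Labor's share = 1 − 0.37 − 0.19 = 0.44.
gY = gA + 0.37×13.5 + 0.19×3.6 + 0.44×g.
0.44×g = 10.6 − 3.6 − 5.679 = 1.321.
g = 1.321 / 0.44 = 3.00227%.

Hours worked growth was 3.002%.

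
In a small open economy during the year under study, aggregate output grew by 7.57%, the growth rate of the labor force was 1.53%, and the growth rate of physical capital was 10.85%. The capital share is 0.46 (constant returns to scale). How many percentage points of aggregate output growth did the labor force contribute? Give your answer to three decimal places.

Labor's share = 1 − 0.46 = 0.54.
Contribution = share × growth = 0.54 × 1.53 = 0.8262 pp.

0.826 percentage points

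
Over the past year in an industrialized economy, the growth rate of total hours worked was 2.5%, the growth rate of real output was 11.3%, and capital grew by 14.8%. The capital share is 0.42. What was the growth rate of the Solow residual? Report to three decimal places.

Labor's share = 1 − 0.42 = 0.58.
Capital: 0.42 × 14.8 = 6.216 pp.
Total hours worked: 0.58 × 2.5 = 1.45 pp.
TFP growth = 11.3 − 7.666 = 3.634%.

The Solow residual growth was 3.634%.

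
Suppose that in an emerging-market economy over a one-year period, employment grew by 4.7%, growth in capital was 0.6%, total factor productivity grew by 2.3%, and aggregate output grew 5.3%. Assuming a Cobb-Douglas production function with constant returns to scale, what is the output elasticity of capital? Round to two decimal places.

The output elasticity of capital is 0.41.

gY = gA + α·gK + (1−α)·gL, so gY − gA − gL = α(gK − gL).
5.3 − 2.3 − 4.7 = α × (0.6 − 4.7).
-1.7 = -4.1 α, so α = 0.4146.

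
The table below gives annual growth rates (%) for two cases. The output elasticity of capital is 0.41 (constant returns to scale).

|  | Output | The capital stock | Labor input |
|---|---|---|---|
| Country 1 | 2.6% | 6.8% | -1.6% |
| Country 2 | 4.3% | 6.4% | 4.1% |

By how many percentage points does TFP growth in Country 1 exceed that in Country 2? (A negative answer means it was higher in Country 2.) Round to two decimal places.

1.50 percentage points

Labor's share = 1 − 0.41 = 0.59.
Country 1: TFP = 2.6 − 2.788 + 0.944 = 0.756%.
Country 2: TFP = 4.3 − 2.624 − 2.419 = -0.743%.
Difference = 0.756 − (-0.743) = 1.499 pp.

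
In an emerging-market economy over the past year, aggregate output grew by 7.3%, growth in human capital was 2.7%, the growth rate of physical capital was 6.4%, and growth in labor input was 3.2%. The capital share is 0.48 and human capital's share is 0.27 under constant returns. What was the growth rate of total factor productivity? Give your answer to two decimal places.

2.70%

Labor's share = 1 − 0.48 − 0.27 = 0.25.
Physical capital: 0.48 × 6.4 = 3.072 pp.
Human capital: 0.27 × 2.7 = 0.729 pp.
Labor input: 0.25 × 3.2 = 0.8 pp.
TFP growth = 7.3 − 4.601 = 2.699%.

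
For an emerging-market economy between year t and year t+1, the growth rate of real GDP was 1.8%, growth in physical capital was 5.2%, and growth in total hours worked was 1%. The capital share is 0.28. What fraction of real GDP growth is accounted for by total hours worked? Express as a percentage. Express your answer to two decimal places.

40.00%

Labor's share = 1 − 0.28 = 0.72.
Total hours worked contributed 0.72 × 1 = 0.72 pp.
Share of growth = 0.72 / 1.8 × 100 = 40%.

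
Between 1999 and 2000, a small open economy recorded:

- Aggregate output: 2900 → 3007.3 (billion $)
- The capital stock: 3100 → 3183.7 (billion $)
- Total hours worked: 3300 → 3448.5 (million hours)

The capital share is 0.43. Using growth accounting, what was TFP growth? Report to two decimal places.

Aggregate output growth = (3007.3 − 2900) / 2900 = 3.7%.
The capital stock growth = (3183.7 − 3100) / 3100 = 2.7%.
Total hours worked growth = (3448.5 − 3300) / 3300 = 4.5%.
Labor's share = 1 − 0.43 = 0.57.
The capital stock: 0.43 × 2.7 = 1.161 pp.
Total hours worked: 0.57 × 4.5 = 2.565 pp.
TFP growth = 3.7 − 3.726 = -0.026%.

-0.03%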